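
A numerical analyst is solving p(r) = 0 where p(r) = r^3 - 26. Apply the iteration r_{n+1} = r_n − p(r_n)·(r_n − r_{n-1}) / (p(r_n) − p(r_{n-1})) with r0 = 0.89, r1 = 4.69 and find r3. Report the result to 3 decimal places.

2.415

p(0.89) = -25.29503, p(4.69) = 77.16171
r2 = 4.69000 − 77.16171·(4.69000 − 0.89000) / (77.16171 − (-25.29503)) = 4.69000 − (293.21449)/(102.45674) = 1.82816
p(1.82816) = -19.88995
r3 = 1.82816 − (-19.88995)·(1.82816 − 4.69000) / (-19.88995 − 77.16171) = 1.82816 − (56.92180)/(-97.05166) = 2.41467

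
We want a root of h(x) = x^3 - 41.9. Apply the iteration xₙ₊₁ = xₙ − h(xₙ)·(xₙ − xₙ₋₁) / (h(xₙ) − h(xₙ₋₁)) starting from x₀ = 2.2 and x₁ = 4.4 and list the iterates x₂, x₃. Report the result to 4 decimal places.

h(2.2) = -31.252000, h(4.4) = 43.284000
x₂ = 4.400000 − 43.284000·(4.400000 − 2.200000) / (43.284000 − (-31.252000)) = 4.400000 − (95.224800)/(74.536000) = 3.122432
h(3.122432) = -11.457591
x₃ = 3.122432 − (-11.457591)·(3.122432 − 4.400000) / (-11.457591 − 43.284000) = 3.122432 − (14.637850)/(-54.741591) = 3.389831

3.1224, 3.3898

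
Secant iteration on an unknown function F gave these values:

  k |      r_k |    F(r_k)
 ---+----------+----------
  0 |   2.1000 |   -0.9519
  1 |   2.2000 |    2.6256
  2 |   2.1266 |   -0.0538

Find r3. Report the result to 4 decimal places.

2.1281

r3 = 2.1266 − (-0.0538)·(2.1266 − 2.2000) / (-0.0538 − 2.6256)
   = 2.1266 − (0.003949)/(-2.679400) = 2.128074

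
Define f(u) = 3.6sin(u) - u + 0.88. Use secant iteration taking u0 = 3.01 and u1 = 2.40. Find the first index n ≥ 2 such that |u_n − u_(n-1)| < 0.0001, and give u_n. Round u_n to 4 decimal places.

f(3.01) = -1.657633, f(2.40) = 0.911667
u2 = 2.400000 − 0.911667·(-0.610000)/(2.569300) = 2.616447;  |Δ| = 0.216447
f(2.616447) = 0.068374
u3 = 2.616447 − 0.068374·(0.216447)/(-0.843294) = 2.633996;  |Δ| = 0.017549
f(2.633996) = -0.004115
u4 = 2.633996 − (-0.004115)·(0.017549)/(-0.072489) = 2.633000;  |Δ| = 0.000996
f(2.633000) = 0.000015
u5 = 2.633000 − 0.000015·(-0.000996)/(0.004130) = 2.633004;  |Δ| = 0.000004
|u5 − u4| = 0.000004 < 0.0001

n = 5, u_n = 2.6330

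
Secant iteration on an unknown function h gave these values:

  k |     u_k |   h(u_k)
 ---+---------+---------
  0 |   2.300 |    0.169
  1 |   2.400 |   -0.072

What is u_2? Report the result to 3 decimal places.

2.370

u_2 = 2.400 − (-0.072)·(2.400 − 2.300) / (-0.072 − 0.169)
   = 2.400 − (-0.00720)/(-0.24100) = 2.37012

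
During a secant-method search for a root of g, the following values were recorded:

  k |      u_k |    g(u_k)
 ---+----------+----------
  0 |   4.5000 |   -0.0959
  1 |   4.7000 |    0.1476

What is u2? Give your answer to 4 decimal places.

u2 = 4.7000 − 0.1476·(4.7000 − 4.5000) / (0.1476 − (-0.0959))
   = 4.7000 − (0.029520)/(0.243500) = 4.578768

4.5788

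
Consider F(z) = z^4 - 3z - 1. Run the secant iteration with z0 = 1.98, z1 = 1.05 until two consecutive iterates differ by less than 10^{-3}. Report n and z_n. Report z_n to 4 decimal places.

n = 8, z_n = 1.5396

F(1.98) = 8.429536, F(1.05) = -2.934494
z2 = 1.050000 − (-2.934494)·(-0.930000)/(-11.364030) = 1.290151;  |Δ| = 0.240151
F(1.290151) = -2.099929
z3 = 1.290151 − (-2.099929)·(0.240151)/(0.834564) = 1.894417;  |Δ| = 0.604267
F(1.894417) = 6.196353
z4 = 1.894417 − 6.196353·(0.604267)/(8.296282) = 1.443101;  |Δ| = 0.451316
F(1.443101) = -0.992330
z5 = 1.443101 − (-0.992330)·(-0.451316)/(-7.188683) = 1.505401;  |Δ| = 0.062300
F(1.505401) = -0.380397
z6 = 1.505401 − (-0.380397)·(0.062300)/(0.611933) = 1.544128;  |Δ| = 0.038728
F(1.544128) = 0.052657
z7 = 1.544128 − 0.052657·(0.038728)/(0.433054) = 1.539419;  |Δ| = 0.004709
F(1.539419) = -0.002249
z8 = 1.539419 − (-0.002249)·(-0.004709)/(-0.054906) = 1.539612;  |Δ| = 0.000193
|z8 − z7| = 0.000193 < 10^{-3}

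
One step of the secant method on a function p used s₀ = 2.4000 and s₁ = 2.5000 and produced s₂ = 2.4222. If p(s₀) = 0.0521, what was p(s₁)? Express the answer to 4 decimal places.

-0.1826

The secant line through (2.4000, 0.0521) and (2.5000, p(s₁)) crosses zero at s₂ = 2.4222.
So (2.4000, 0.0521), (2.5000, p(s₁)), (2.4222, 0) are collinear:
p(s₁) = 0.0521 · (2.5000 − 2.4222) / (2.4000 − 2.4222) = 0.0521 · (0.077800)/(-0.022200) = -0.182585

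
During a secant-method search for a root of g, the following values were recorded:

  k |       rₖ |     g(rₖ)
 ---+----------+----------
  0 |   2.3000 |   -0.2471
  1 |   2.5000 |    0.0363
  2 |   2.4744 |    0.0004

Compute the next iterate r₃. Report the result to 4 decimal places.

2.4741

r₃ = 2.4744 − 0.0004·(2.4744 − 2.5000) / (0.0004 − 0.0363)
   = 2.4744 − (-0.000010)/(-0.035900) = 2.474115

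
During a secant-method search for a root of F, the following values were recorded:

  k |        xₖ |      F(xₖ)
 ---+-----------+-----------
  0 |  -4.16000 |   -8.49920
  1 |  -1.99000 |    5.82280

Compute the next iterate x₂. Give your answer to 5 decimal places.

x₂ = -1.99000 − 5.82280·(-1.99000 − (-4.16000)) / (5.82280 − (-8.49920))
   = -1.99000 − (12.6354760)/(14.3220000) = -2.8722424

-2.87224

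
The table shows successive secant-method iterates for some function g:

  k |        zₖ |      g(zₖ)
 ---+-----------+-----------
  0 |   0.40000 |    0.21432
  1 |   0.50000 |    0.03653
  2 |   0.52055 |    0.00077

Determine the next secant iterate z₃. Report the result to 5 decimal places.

0.52099

z₃ = 0.52055 − 0.00077·(0.52055 − 0.50000) / (0.00077 − 0.03653)
   = 0.52055 − (0.0000158)/(-0.0357600) = 0.5209925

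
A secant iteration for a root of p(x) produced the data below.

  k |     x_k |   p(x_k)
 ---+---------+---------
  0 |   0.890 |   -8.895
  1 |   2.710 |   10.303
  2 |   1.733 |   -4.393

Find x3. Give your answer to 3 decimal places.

2.025

x3 = 1.733 − (-4.393)·(1.733 − 2.710) / (-4.393 − 10.303)
   = 1.733 − (4.29196)/(-14.69600) = 2.02505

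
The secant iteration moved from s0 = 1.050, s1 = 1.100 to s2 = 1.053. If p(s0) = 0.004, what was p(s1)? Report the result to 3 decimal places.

-0.063

The secant line through (1.050, 0.004) and (1.100, p(s1)) crosses zero at s2 = 1.053.
So (1.050, 0.004), (1.100, p(s1)), (1.053, 0) are collinear:
p(s1) = 0.004 · (1.100 − 1.053) / (1.050 − 1.053) = 0.004 · (0.04700)/(-0.00300) = -0.06267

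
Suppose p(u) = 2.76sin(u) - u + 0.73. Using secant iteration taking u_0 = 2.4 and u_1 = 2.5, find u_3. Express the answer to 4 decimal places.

2.4628

p(2.4) = 0.194278, p(2.5) = -0.118217
u_2 = 2.500000 − (-0.118217)·(2.500000 − 2.400000) / (-0.118217 − 0.194278) = 2.500000 − (-0.011822)/(-0.312495) = 2.462170
p(2.462170) = 0.002059
u_3 = 2.462170 − 0.002059·(2.462170 − 2.500000) / (0.002059 − (-0.118217)) = 2.462170 − (-0.000078)/(0.120276) = 2.462818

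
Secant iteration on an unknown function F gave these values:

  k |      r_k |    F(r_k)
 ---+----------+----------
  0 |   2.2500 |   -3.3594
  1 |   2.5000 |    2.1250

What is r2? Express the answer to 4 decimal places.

2.4031

r2 = 2.5000 − 2.1250·(2.5000 − 2.2500) / (2.1250 − (-3.3594))
   = 2.5000 − (0.531250)/(5.484400) = 2.403134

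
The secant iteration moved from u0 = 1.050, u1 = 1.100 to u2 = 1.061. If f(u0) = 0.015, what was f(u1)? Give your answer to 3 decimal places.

-0.053

The secant line through (1.050, 0.015) and (1.100, f(u1)) crosses zero at u2 = 1.061.
So (1.050, 0.015), (1.100, f(u1)), (1.061, 0) are collinear:
f(u1) = 0.015 · (1.100 − 1.061) / (1.050 − 1.061) = 0.015 · (0.03900)/(-0.01100) = -0.05318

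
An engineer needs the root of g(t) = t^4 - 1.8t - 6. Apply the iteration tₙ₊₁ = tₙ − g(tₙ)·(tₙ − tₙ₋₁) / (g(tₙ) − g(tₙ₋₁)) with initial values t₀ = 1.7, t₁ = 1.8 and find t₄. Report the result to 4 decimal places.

1.7382

g(1.7) = -0.707900, g(1.8) = 1.257600
t₂ = 1.800000 − 1.257600·(1.800000 − 1.700000) / (1.257600 − (-0.707900)) = 1.800000 − (0.125760)/(1.965500) = 1.736016
g(1.736016) = -0.042125
t₃ = 1.736016 − (-0.042125)·(1.736016 − 1.800000) / (-0.042125 − 1.257600) = 1.736016 − (0.002695)/(-1.299725) = 1.738090
g(1.738090) = -0.002381
t₄ = 1.738090 − (-0.002381)·(1.738090 − 1.736016) / (-0.002381 − (-0.042125)) = 1.738090 − (-0.000005)/(0.039744) = 1.738214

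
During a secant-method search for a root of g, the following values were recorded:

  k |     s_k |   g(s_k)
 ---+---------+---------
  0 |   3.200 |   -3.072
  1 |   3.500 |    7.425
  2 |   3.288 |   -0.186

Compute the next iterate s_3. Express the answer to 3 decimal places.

s_3 = 3.288 − (-0.186)·(3.288 − 3.500) / (-0.186 − 7.425)
   = 3.288 − (0.03943)/(-7.61100) = 3.29318

3.293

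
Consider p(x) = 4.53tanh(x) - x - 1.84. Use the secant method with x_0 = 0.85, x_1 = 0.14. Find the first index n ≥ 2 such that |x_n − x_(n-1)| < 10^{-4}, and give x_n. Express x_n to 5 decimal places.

p(0.85) = 0.4405447, p(0.14) = -1.3499112
x_2 = 0.1400000 − (-1.3499112)·(-0.7100000)/(-1.7904559) = 0.6753033;  |Δ| = 0.5353033
p(0.6753033) = 0.1504095
x_3 = 0.6753033 − 0.1504095·(0.5353033)/(1.5003207) = 0.6216383;  |Δ| = 0.0536650
p(0.6216383) = 0.0401343
x_4 = 0.6216383 − 0.0401343·(-0.0536650)/(-0.1102752) = 0.6021071;  |Δ| = 0.0195312
p(0.6021071) = -0.0024881
x_5 = 0.6021071 − (-0.0024881)·(-0.0195312)/(-0.0426224) = 0.6032473;  |Δ| = 0.0011401
p(0.6032473) = 0.0000364
x_6 = 0.6032473 − 0.0000364·(0.0011401)/(0.0025245) = 0.6032308;  |Δ| = 0.0000164
|x_6 − x_5| = 0.0000164 < 10^{-4}

n = 6, x_n = 0.60323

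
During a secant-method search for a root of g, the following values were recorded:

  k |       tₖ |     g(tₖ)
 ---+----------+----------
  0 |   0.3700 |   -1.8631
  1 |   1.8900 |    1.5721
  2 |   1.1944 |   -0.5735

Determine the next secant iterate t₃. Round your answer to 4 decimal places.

1.3803

t₃ = 1.1944 − (-0.5735)·(1.1944 − 1.8900) / (-0.5735 − 1.5721)
   = 1.1944 − (0.398927)/(-2.145600) = 1.380328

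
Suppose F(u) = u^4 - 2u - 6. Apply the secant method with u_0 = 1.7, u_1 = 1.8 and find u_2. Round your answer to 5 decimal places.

F(1.7) = -1.0479000, F(1.8) = 0.8976000
u_2 = 1.8000000 − 0.8976000·(1.8000000 − 1.7000000) / (0.8976000 − (-1.0479000)) = 1.8000000 − (0.0897600)/(1.9455000) = 1.7538628

1.75386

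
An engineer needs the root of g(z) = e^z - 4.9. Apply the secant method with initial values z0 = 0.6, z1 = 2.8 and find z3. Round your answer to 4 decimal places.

1.3201

g(0.6) = -3.077881, g(2.8) = 11.544647
z2 = 2.800000 − 11.544647·(2.800000 − 0.600000) / (11.544647 − (-3.077881)) = 2.800000 − (25.398223)/(14.622528) = 1.063076
g(1.063076) = -2.004737
z3 = 1.063076 − (-2.004737)·(1.063076 − 2.800000) / (-2.004737 − 11.544647) = 1.063076 − (3.482077)/(-13.549384) = 1.320067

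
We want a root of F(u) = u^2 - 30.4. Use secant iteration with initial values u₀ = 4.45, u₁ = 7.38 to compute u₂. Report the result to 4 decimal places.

5.3458

F(4.45) = -10.597500, F(7.38) = 24.064400
u₂ = 7.380000 − 24.064400·(7.380000 − 4.450000) / (24.064400 − (-10.597500)) = 7.380000 − (70.508692)/(34.661900) = 5.345816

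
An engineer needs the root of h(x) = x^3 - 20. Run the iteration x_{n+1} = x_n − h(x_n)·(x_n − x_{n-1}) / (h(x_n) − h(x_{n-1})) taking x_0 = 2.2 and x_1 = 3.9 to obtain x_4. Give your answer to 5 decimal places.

2.71919

h(2.2) = -9.3520000, h(3.9) = 39.3190000
x_2 = 3.9000000 − 39.3190000·(3.9000000 − 2.2000000) / (39.3190000 − (-9.3520000)) = 3.9000000 − (66.8423000)/(48.6710000) = 2.5266504
h(2.5266504) = -3.8699599
x_3 = 2.5266504 − (-3.8699599)·(2.5266504 − 3.9000000) / (-3.8699599 − 39.3190000) = 2.5266504 − (5.3148080)/(-43.1889599) = 2.6497098
h(2.6497098) = -1.3964886
x_4 = 2.6497098 − (-1.3964886)·(2.6497098 − 2.5266504) / (-1.3964886 − (-3.8699599)) = 2.6497098 − (-0.1718511)/(2.4734713) = 2.7191875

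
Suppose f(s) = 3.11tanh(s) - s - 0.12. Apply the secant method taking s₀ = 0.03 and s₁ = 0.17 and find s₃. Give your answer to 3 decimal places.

0.057

f(0.03) = -0.05673, f(0.17) = 0.23367
s₂ = 0.17000 − 0.23367·(0.17000 − 0.03000) / (0.23367 − (-0.05673)) = 0.17000 − (0.03271)/(0.29039) = 0.05735
f(0.05735) = 0.00081
s₃ = 0.05735 − 0.00081·(0.05735 − 0.17000) / (0.00081 − 0.23367) = 0.05735 − (-0.00009)/(-0.23285) = 0.05696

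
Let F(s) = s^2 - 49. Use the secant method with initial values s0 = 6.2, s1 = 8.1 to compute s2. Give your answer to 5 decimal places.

F(6.2) = -10.5600000, F(8.1) = 16.6100000
s2 = 8.1000000 − 16.6100000·(8.1000000 − 6.2000000) / (16.6100000 − (-10.5600000)) = 8.1000000 − (31.5590000)/(27.1700000) = 6.9384615

6.93846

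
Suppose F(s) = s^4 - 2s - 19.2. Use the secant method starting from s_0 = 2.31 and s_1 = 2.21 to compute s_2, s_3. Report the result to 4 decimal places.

2.2047, 2.2043

F(2.31) = 4.653963, F(2.21) = 0.234433
s_2 = 2.210000 − 0.234433·(2.210000 − 2.310000) / (0.234433 − 4.653963) = 2.210000 − (-0.023443)/(-4.419530) = 2.204696
F(2.204696) = 0.016842
s_3 = 2.204696 − 0.016842·(2.204696 − 2.210000) / (0.016842 − 0.234433) = 2.204696 − (-0.000089)/(-0.217591) = 2.204285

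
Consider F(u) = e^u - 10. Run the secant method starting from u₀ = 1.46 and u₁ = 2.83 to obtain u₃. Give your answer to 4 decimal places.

F(1.46) = -5.694040, F(2.83) = 6.945461
u₂ = 2.830000 − 6.945461·(2.830000 − 1.460000) / (6.945461 − (-5.694040)) = 2.830000 − (9.515281)/(12.639501) = 2.077179
F(2.077179) = -2.018079
u₃ = 2.077179 − (-2.018079)·(2.077179 − 2.830000) / (-2.018079 − 6.945461) = 2.077179 − (1.519252)/(-8.963540) = 2.246672

2.2467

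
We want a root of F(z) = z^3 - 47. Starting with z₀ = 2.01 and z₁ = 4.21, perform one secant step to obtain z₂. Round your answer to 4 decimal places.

F(2.01) = -38.879399, F(4.21) = 27.618461
z₂ = 4.210000 − 27.618461·(4.210000 − 2.010000) / (27.618461 − (-38.879399)) = 4.210000 − (60.760614)/(66.497860) = 3.296277

3.2963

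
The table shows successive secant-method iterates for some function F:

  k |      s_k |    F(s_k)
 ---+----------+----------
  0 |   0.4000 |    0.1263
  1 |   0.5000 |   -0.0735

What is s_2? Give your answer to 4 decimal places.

0.4632

s_2 = 0.5000 − (-0.0735)·(0.5000 − 0.4000) / (-0.0735 − 0.1263)
   = 0.5000 − (-0.007350)/(-0.199800) = 0.463213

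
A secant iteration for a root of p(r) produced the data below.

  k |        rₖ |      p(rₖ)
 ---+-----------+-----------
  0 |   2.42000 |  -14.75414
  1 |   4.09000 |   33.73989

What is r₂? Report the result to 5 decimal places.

2.92809

r₂ = 4.09000 − 33.73989·(4.09000 − 2.42000) / (33.73989 − (-14.75414))
   = 4.09000 − (56.3456163)/(48.4940300) = 2.9280917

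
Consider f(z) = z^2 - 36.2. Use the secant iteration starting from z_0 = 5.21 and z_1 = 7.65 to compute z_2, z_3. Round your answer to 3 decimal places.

f(5.21) = -9.05590, f(7.65) = 22.32250
z_2 = 7.65000 − 22.32250·(7.65000 − 5.21000) / (22.32250 − (-9.05590)) = 7.65000 − (54.46690)/(31.37840) = 5.91419
f(5.91419) = -1.22234
z_3 = 5.91419 − (-1.22234)·(5.91419 − 7.65000) / (-1.22234 − 22.32250) = 5.91419 − (2.12175)/(-23.54484) = 6.00431

5.914, 6.004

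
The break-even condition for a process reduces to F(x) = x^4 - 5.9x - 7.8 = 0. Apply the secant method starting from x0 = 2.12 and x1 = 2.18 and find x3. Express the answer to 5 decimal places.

2.12335

F(2.12) = -0.1083686, F(2.18) = 1.9233058
x2 = 2.1800000 − 1.9233058·(2.1800000 − 2.1200000) / (1.9233058 − (-0.1083686)) = 2.1800000 − (0.1153983)/(2.0316744) = 2.1232004
F(2.1232004) = -0.0050001
x3 = 2.1232004 − (-0.0050001)·(2.1232004 − 2.1800000) / (-0.0050001 − 1.9233058) = 2.1232004 − (0.0002840)/(-1.9283058) = 2.1233477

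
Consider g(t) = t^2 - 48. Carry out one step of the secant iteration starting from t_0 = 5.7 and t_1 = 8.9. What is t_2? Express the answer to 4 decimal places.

6.7623

g(5.7) = -15.510000, g(8.9) = 31.210000
t_2 = 8.900000 − 31.210000·(8.900000 − 5.700000) / (31.210000 − (-15.510000)) = 8.900000 − (99.872000)/(46.720000) = 6.762329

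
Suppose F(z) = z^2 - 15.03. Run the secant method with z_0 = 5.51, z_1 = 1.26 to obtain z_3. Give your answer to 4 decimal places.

4.2435

F(5.51) = 15.330100, F(1.26) = -13.442400
z_2 = 1.260000 − (-13.442400)·(1.260000 − 5.510000) / (-13.442400 − 15.330100) = 1.260000 − (57.130200)/(-28.772500) = 3.245583
F(3.245583) = -4.496188
z_3 = 3.245583 − (-4.496188)·(3.245583 − 1.260000) / (-4.496188 − (-13.442400)) = 3.245583 − (-8.927557)/(8.946212) = 4.243498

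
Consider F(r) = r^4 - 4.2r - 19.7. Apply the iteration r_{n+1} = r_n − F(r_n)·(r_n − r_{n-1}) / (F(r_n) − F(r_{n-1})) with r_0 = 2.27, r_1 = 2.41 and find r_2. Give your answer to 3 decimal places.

F(2.27) = -2.68162, F(2.41) = 3.91203
r_2 = 2.41000 − 3.91203·(2.41000 − 2.27000) / (3.91203 − (-2.68162)) = 2.41000 − (0.54768)/(6.59365) = 2.32694

2.327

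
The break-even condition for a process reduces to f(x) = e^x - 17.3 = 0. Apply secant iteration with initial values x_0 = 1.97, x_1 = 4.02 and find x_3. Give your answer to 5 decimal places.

2.62650

f(1.97) = -10.1293235, f(4.02) = 38.4011058
x_2 = 4.0200000 − 38.4011058·(4.0200000 − 1.9700000) / (38.4011058 − (-10.1293235)) = 4.0200000 − (78.7222669)/(48.5304293) = 2.3978782
f(2.3978782) = -6.3001877
x_3 = 2.3978782 − (-6.3001877)·(2.3978782 − 4.0200000) / (-6.3001877 − 38.4011058) = 2.3978782 − (10.2196718)/(-44.7012935) = 2.6264996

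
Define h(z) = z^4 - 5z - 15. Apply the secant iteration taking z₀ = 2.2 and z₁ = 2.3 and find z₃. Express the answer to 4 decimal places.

2.2651

h(2.2) = -2.574400, h(2.3) = 1.484100
z₂ = 2.300000 − 1.484100·(2.300000 − 2.200000) / (1.484100 − (-2.574400)) = 2.300000 − (0.148410)/(4.058500) = 2.263432
h(2.263432) = -0.070744
z₃ = 2.263432 − (-0.070744)·(2.263432 − 2.300000) / (-0.070744 − 1.484100) = 2.263432 − (0.002587)/(-1.554844) = 2.265096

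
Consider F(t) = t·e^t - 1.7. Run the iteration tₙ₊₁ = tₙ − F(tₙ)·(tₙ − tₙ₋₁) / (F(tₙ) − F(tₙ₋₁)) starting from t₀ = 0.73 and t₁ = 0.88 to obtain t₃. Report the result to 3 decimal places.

F(0.73) = -0.18519, F(0.88) = 0.42159
t₂ = 0.88000 − 0.42159·(0.88000 − 0.73000) / (0.42159 − (-0.18519)) = 0.88000 − (0.06324)/(0.60678) = 0.77578
F(0.77578) = -0.01478
t₃ = 0.77578 − (-0.01478)·(0.77578 − 0.88000) / (-0.01478 − 0.42159) = 0.77578 − (0.00154)/(-0.43637) = 0.77931

0.779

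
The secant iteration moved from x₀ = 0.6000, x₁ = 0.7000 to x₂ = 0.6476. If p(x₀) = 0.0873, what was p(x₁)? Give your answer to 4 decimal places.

The secant line through (0.6000, 0.0873) and (0.7000, p(x₁)) crosses zero at x₂ = 0.6476.
So (0.6000, 0.0873), (0.7000, p(x₁)), (0.6476, 0) are collinear:
p(x₁) = 0.0873 · (0.7000 − 0.6476) / (0.6000 − 0.6476) = 0.0873 · (0.052400)/(-0.047600) = -0.096103

-0.0961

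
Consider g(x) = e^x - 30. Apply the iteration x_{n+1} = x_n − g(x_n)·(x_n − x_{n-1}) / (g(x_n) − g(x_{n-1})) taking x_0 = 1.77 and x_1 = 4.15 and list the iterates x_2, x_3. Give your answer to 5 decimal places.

2.76764, 3.17726

g(1.77) = -24.1291466, g(4.15) = 33.4340003
x_2 = 4.1500000 − 33.4340003·(4.1500000 − 1.7700000) / (33.4340003 − (-24.1291466)) = 4.1500000 − (79.5729207)/(57.5631469) = 2.7676412
g(2.7676412) = -14.0789643
x_3 = 2.7676412 − (-14.0789643)·(2.7676412 − 4.1500000) / (-14.0789643 − 33.4340003) = 2.7676412 − (19.4621797)/(-47.5129646) = 3.1772595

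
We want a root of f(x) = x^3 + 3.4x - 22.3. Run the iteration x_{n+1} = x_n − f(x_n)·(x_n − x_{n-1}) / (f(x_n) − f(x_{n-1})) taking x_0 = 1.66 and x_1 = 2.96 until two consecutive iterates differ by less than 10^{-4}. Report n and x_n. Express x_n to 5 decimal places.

n = 6, x_n = 2.41520

f(1.66) = -12.0817040, f(2.96) = 13.6983360
x_2 = 2.9600000 − 13.6983360·(1.3000000)/(25.7800400) = 2.2692394;  |Δ| = 0.6907606
f(2.2692394) = -2.8992576
x_3 = 2.2692394 − (-2.8992576)·(-0.6907606)/(-16.5975936) = 2.3899010;  |Δ| = 0.1206617
f(2.3899010) = -0.5241137
x_4 = 2.3899010 − (-0.5241137)·(0.1206617)/(2.3751440) = 2.4165269;  |Δ| = 0.0266259
f(2.4165269) = 0.0277484
x_5 = 2.4165269 − 0.0277484·(0.0266259)/(0.5518621) = 2.4151882;  |Δ| = 0.0013388
f(2.4151882) = -0.0002445
x_6 = 2.4151882 − (-0.0002445)·(-0.0013388)/(-0.0279929) = 2.4151999;  |Δ| = 0.0000117
|x_6 − x_5| = 0.0000117 < 10^{-4}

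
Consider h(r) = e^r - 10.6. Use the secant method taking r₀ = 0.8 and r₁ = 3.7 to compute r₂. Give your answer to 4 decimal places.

h(0.8) = -8.374459, h(3.7) = 29.847304
r₂ = 3.700000 − 29.847304·(3.700000 − 0.800000) / (29.847304 − (-8.374459)) = 3.700000 − (86.557183)/(38.221763) = 1.435395

1.4354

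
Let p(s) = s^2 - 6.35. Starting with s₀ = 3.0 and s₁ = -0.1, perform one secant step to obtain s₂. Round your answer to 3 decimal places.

p(3.0) = 2.65000, p(-0.1) = -6.34000
s₂ = -0.10000 − (-6.34000)·(-0.10000 − 3.00000) / (-6.34000 − 2.65000) = -0.10000 − (19.65400)/(-8.99000) = 2.08621

2.086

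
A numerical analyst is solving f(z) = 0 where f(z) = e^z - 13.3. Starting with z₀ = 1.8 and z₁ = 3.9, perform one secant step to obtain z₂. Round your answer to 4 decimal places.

2.1512

f(1.8) = -7.250353, f(3.9) = 36.102449
z₂ = 3.900000 − 36.102449·(3.900000 − 1.800000) / (36.102449 − (-7.250353)) = 3.900000 − (75.815143)/(43.352802) = 2.151205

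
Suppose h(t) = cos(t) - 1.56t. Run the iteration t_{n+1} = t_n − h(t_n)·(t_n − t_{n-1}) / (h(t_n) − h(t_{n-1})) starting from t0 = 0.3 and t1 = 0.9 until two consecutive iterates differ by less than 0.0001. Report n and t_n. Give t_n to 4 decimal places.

h(0.3) = 0.487336, h(0.9) = -0.782390
t2 = 0.900000 − (-0.782390)·(0.600000)/(-1.269727) = 0.530287;  |Δ| = 0.369713
h(0.530287) = 0.035414
t3 = 0.530287 − 0.035414·(-0.369713)/(0.817804) = 0.546297;  |Δ| = 0.016010
h(0.546297) = 0.002231
t4 = 0.546297 − 0.002231·(0.016010)/(-0.033183) = 0.547373;  |Δ| = 0.001076
h(0.547373) = -0.000008
t5 = 0.547373 − (-0.000008)·(0.001076)/(-0.002239) = 0.547370;  |Δ| = 0.000004
|t5 − t4| = 0.000004 < 0.0001

n = 5, t_n = 0.5474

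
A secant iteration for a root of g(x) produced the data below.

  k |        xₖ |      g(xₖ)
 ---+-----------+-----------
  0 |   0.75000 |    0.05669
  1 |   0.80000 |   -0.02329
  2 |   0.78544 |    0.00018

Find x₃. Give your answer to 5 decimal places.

x₃ = 0.78544 − 0.00018·(0.78544 − 0.80000) / (0.00018 − (-0.02329))
   = 0.78544 − (-0.0000026)/(0.0234700) = 0.7855517

0.78555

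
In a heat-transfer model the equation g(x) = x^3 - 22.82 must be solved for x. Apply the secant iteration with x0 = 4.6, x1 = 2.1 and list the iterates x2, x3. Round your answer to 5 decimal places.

g(4.6) = 74.5160000, g(2.1) = -13.5590000
x2 = 2.1000000 − (-13.5590000)·(2.1000000 − 4.6000000) / (-13.5590000 − 74.5160000) = 2.1000000 − (33.8975000)/(-88.0750000) = 2.4848708
g(2.4848708) = -7.4769584
x3 = 2.4848708 − (-7.4769584)·(2.4848708 − 2.1000000) / (-7.4769584 − (-13.5590000)) = 2.4848708 − (-2.8776633)/(6.0820416) = 2.9580119

2.48487, 2.95801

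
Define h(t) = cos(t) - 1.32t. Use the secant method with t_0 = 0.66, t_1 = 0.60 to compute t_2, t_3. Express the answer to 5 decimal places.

0.61746, 0.61762

h(0.66) = -0.0812078, h(0.60) = 0.0333356
t_2 = 0.6000000 − 0.0333356·(0.6000000 − 0.6600000) / (0.0333356 − (-0.0812078)) = 0.6000000 − (-0.0020001)/(0.1145434) = 0.6174618
h(0.6174618) = 0.0003010
t_3 = 0.6174618 − 0.0003010·(0.6174618 − 0.6000000) / (0.0003010 − 0.0333356) = 0.6174618 − (0.0000053)/(-0.0330346) = 0.6176209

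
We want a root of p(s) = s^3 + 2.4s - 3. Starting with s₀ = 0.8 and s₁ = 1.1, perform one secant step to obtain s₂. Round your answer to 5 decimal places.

0.91072

p(0.8) = -0.5680000, p(1.1) = 0.9710000
s₂ = 1.1000000 − 0.9710000·(1.1000000 − 0.8000000) / (0.9710000 − (-0.5680000)) = 1.1000000 − (0.2913000)/(1.5390000) = 0.9107212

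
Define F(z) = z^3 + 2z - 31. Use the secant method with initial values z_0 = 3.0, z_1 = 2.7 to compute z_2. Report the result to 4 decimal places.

2.9242

F(3.0) = 2.000000, F(2.7) = -5.917000
z_2 = 2.700000 − (-5.917000)·(2.700000 − 3.000000) / (-5.917000 − 2.000000) = 2.700000 − (1.775100)/(-7.917000) = 2.924214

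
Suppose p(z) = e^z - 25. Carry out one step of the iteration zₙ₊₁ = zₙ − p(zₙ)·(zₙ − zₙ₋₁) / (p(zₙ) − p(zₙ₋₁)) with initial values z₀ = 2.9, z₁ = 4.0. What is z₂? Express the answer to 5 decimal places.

p(2.9) = -6.8258546, p(4.0) = 29.5981500
z₂ = 4.0000000 − 29.5981500·(4.0000000 − 2.9000000) / (29.5981500 − (-6.8258546)) = 4.0000000 − (32.5579650)/(36.4240047) = 3.1061399

3.10614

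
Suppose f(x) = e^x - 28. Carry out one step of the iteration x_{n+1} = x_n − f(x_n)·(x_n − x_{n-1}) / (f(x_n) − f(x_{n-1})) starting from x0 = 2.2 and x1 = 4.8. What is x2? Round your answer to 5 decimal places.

f(2.2) = -18.9749865, f(4.8) = 93.5104175
x2 = 4.8000000 − 93.5104175·(4.8000000 − 2.2000000) / (93.5104175 − (-18.9749865)) = 4.8000000 − (243.1270855)/(112.4854040) = 2.6385899

2.63859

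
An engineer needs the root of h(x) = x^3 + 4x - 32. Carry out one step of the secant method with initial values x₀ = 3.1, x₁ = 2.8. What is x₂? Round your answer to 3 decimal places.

h(3.1) = 10.19100, h(2.8) = 1.15200
x₂ = 2.80000 − 1.15200·(2.80000 − 3.10000) / (1.15200 − 10.19100) = 2.80000 − (-0.34560)/(-9.03900) = 2.76177

2.762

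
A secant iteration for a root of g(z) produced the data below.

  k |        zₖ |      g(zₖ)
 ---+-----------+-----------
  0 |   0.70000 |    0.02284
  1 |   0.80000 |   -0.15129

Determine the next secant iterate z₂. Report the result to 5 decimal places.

0.71312

z₂ = 0.80000 − (-0.15129)·(0.80000 − 0.70000) / (-0.15129 − 0.02284)
   = 0.80000 − (-0.0151290)/(-0.1741300) = 0.7131166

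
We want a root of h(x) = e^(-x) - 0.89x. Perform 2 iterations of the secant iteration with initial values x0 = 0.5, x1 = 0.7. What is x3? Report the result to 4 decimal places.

h(0.5) = 0.161531, h(0.7) = -0.126415
x2 = 0.700000 − (-0.126415)·(0.700000 − 0.500000) / (-0.126415 − 0.161531) = 0.700000 − (-0.025283)/(-0.287945) = 0.612195
h(0.612195) = -0.002695
x3 = 0.612195 − (-0.002695)·(0.612195 − 0.700000) / (-0.002695 − (-0.126415)) = 0.612195 − (0.000237)/(0.123720) = 0.610283

0.6103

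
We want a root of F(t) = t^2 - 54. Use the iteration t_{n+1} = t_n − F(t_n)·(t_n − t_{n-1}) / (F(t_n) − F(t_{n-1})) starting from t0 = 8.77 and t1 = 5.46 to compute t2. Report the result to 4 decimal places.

F(8.77) = 22.912900, F(5.46) = -24.188400
t2 = 5.460000 − (-24.188400)·(5.460000 − 8.770000) / (-24.188400 − 22.912900) = 5.460000 − (80.063604)/(-47.101300) = 7.159817

7.1598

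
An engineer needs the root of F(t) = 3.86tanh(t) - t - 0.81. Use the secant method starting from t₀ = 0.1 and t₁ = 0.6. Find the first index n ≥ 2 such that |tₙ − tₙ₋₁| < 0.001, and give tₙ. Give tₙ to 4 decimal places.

n = 5, tₙ = 0.2943

F(0.1) = -0.525282, F(0.6) = 0.663011
t₂ = 0.600000 − 0.663011·(0.500000)/(1.188293) = 0.321024;  |Δ| = 0.278976
F(0.321024) = 0.067245
t₃ = 0.321024 − 0.067245·(-0.278976)/(-0.595767) = 0.289535;  |Δ| = 0.031488
F(0.289535) = -0.012146
t₄ = 0.289535 − (-0.012146)·(-0.031488)/(-0.079391) = 0.294353;  |Δ| = 0.004817
F(0.294353) = 0.000133
t₅ = 0.294353 − 0.000133·(0.004817)/(0.012279) = 0.294301;  |Δ| = 0.000052
|t₅ − t₄| = 0.000052 < 0.001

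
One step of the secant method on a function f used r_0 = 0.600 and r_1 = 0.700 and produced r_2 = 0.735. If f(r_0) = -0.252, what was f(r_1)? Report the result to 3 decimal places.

The secant line through (0.600, -0.252) and (0.700, f(r_1)) crosses zero at r_2 = 0.735.
So (0.600, -0.252), (0.700, f(r_1)), (0.735, 0) are collinear:
f(r_1) = -0.252 · (0.700 − 0.735) / (0.600 − 0.735) = -0.252 · (-0.03500)/(-0.13500) = -0.06533

-0.065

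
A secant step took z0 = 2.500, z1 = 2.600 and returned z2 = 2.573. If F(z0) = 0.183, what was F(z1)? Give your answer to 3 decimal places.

-0.068

The secant line through (2.500, 0.183) and (2.600, F(z1)) crosses zero at z2 = 2.573.
So (2.500, 0.183), (2.600, F(z1)), (2.573, 0) are collinear:
F(z1) = 0.183 · (2.600 − 2.573) / (2.500 − 2.573) = 0.183 · (0.02700)/(-0.07300) = -0.06768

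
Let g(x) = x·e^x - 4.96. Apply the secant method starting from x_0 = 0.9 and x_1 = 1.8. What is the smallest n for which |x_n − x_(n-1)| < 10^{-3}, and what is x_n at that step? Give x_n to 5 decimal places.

n = 6, x_n = 1.32215

g(0.9) = -2.7463572, g(1.8) = 5.9293654
x_2 = 1.8000000 − 5.9293654·(0.9000000)/(8.6757226) = 1.1849009;  |Δ| = 0.6150991
g(1.1849009) = -1.0849440
x_3 = 1.1849009 − (-1.0849440)·(-0.6150991)/(-7.0143095) = 1.2800419;  |Δ| = 0.0951409
g(1.2800419) = -0.3559577
x_4 = 1.2800419 − (-0.3559577)·(0.0951409)/(0.7289864) = 1.3264984;  |Δ| = 0.0464565
g(1.3264984) = 0.0380161
x_5 = 1.3264984 − 0.0380161·(0.0464565)/(0.3939738) = 1.3220156;  |Δ| = 0.0044828
g(1.3220156) = -0.0011535
x_6 = 1.3220156 − (-0.0011535)·(-0.0044828)/(-0.0391696) = 1.3221476;  |Δ| = 0.0001320
|x_6 − x_5| = 0.0001320 < 10^{-3}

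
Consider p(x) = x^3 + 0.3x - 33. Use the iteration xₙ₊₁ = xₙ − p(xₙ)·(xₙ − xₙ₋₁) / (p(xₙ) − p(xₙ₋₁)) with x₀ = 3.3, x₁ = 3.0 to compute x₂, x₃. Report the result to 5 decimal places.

3.16949, 3.17675

p(3.3) = 3.9270000, p(3.0) = -5.1000000
x₂ = 3.0000000 − (-5.1000000)·(3.0000000 − 3.3000000) / (-5.1000000 − 3.9270000) = 3.0000000 − (1.5300000)/(-9.0270000) = 3.1694915
p(3.1694915) = -0.2094659
x₃ = 3.1694915 − (-0.2094659)·(3.1694915 − 3.0000000) / (-0.2094659 − (-5.1000000)) = 3.1694915 − (-0.0355027)/(4.8905341) = 3.1767510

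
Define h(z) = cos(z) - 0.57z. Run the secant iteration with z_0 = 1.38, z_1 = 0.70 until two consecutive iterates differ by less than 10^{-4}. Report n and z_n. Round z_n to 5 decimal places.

n = 5, z_n = 0.97887

h(1.38) = -0.5969592, h(0.70) = 0.3658422
z_2 = 0.7000000 − 0.3658422·(-0.6800000)/(0.9628014) = 0.9583842;  |Δ| = 0.2583842
h(0.9583842) = 0.0285639
z_3 = 0.9583842 − 0.0285639·(0.2583842)/(-0.3372783) = 0.9802666;  |Δ| = 0.0218824
h(0.9802666) = -0.0019508
z_4 = 0.9802666 − (-0.0019508)·(0.0218824)/(-0.0305147) = 0.9788676;  |Δ| = 0.0013990
h(0.9788676) = 0.0000081
z_5 = 0.9788676 − 0.0000081·(-0.0013990)/(0.0019589) = 0.9788734;  |Δ| = 0.0000058
|z_5 − z_4| = 0.0000058 < 10^{-4}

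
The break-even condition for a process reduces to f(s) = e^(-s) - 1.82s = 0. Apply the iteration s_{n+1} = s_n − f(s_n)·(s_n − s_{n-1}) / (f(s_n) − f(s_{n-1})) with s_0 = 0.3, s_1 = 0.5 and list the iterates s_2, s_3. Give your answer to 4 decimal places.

0.3782, 0.3769

f(0.3) = 0.194818, f(0.5) = -0.303469
s_2 = 0.500000 − (-0.303469)·(0.500000 − 0.300000) / (-0.303469 − 0.194818) = 0.500000 − (-0.060694)/(-0.498288) = 0.378195
f(0.378195) = -0.003218
s_3 = 0.378195 − (-0.003218)·(0.378195 − 0.500000) / (-0.003218 − (-0.303469)) = 0.378195 − (0.000392)/(0.300251) = 0.376890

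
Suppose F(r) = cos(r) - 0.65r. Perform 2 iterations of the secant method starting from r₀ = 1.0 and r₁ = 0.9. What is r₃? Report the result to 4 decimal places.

0.9254

F(1.0) = -0.109698, F(0.9) = 0.036610
r₂ = 0.900000 − 0.036610·(0.900000 − 1.000000) / (0.036610 − (-0.109698)) = 0.900000 − (-0.003661)/(0.146308) = 0.925023
F(0.925023) = 0.000552
r₃ = 0.925023 − 0.000552·(0.925023 − 0.900000) / (0.000552 − 0.036610) = 0.925023 − (0.000014)/(-0.036058) = 0.925406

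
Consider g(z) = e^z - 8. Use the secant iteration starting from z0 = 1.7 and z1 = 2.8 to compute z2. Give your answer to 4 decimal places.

1.9533

g(1.7) = -2.526053, g(2.8) = 8.444647
z2 = 2.800000 − 8.444647·(2.800000 − 1.700000) / (8.444647 − (-2.526053)) = 2.800000 − (9.289111)/(10.970699) = 1.953280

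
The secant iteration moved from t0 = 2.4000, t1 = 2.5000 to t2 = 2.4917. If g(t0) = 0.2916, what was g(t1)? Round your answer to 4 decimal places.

The secant line through (2.4000, 0.2916) and (2.5000, g(t1)) crosses zero at t2 = 2.4917.
So (2.4000, 0.2916), (2.5000, g(t1)), (2.4917, 0) are collinear:
g(t1) = 0.2916 · (2.5000 − 2.4917) / (2.4000 − 2.4917) = 0.2916 · (0.008300)/(-0.091700) = -0.026393

-0.0264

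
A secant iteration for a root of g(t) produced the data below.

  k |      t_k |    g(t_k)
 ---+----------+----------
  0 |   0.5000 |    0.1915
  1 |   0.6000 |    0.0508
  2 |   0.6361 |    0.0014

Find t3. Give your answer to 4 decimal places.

0.6371

t3 = 0.6361 − 0.0014·(0.6361 − 0.6000) / (0.0014 − 0.0508)
   = 0.6361 − (0.000051)/(-0.049400) = 0.637123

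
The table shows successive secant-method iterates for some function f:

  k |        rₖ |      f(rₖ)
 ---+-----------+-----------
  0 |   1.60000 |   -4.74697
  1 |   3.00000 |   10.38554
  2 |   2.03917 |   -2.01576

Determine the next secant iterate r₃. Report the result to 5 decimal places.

2.19535

r₃ = 2.03917 − (-2.01576)·(2.03917 − 3.00000) / (-2.01576 − 10.38554)
   = 2.03917 − (1.9368027)/(-12.4013000) = 2.1953474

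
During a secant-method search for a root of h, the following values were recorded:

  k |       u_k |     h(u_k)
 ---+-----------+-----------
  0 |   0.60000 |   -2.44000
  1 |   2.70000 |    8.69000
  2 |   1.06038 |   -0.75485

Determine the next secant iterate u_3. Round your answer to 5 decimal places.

1.19142

u_3 = 1.06038 − (-0.75485)·(1.06038 − 2.70000) / (-0.75485 − 8.69000)
   = 1.06038 − (1.2376672)/(-9.4448500) = 1.1914215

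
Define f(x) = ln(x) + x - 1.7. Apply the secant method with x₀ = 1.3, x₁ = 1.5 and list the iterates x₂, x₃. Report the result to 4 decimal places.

f(1.3) = -0.137636, f(1.5) = 0.205465
x₂ = 1.500000 − 0.205465·(1.500000 − 1.300000) / (0.205465 − (-0.137636)) = 1.500000 − (0.041093)/(0.343101) = 1.380230
f(1.380230) = 0.002481
x₃ = 1.380230 − 0.002481·(1.380230 − 1.500000) / (0.002481 − 0.205465) = 1.380230 − (-0.000297)/(-0.202984) = 1.378767

1.3802, 1.3788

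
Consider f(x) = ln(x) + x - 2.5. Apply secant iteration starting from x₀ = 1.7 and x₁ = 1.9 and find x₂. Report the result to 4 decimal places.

f(1.7) = -0.269372, f(1.9) = 0.041854
x₂ = 1.900000 − 0.041854·(1.900000 − 1.700000) / (0.041854 − (-0.269372)) = 1.900000 − (0.008371)/(0.311226) = 1.873104

1.8731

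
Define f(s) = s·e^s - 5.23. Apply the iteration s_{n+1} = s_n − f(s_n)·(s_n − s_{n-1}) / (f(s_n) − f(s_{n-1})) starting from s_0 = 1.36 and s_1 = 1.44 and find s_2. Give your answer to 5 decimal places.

1.35293

f(1.36) = 0.0688229, f(1.44) = 0.8478020
s_2 = 1.4400000 − 0.8478020·(1.4400000 − 1.3600000) / (0.8478020 − 0.0688229) = 1.4400000 − (0.0678242)/(0.7789791) = 1.3529320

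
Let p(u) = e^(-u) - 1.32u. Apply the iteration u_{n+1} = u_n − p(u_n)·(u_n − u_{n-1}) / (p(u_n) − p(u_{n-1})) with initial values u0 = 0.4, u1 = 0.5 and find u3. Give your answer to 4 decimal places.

p(0.4) = 0.142320, p(0.5) = -0.053469
u2 = 0.500000 − (-0.053469)·(0.500000 − 0.400000) / (-0.053469 − 0.142320) = 0.500000 − (-0.005347)/(-0.195789) = 0.472690
p(0.472690) = -0.000628
u3 = 0.472690 − (-0.000628)·(0.472690 − 0.500000) / (-0.000628 − (-0.053469)) = 0.472690 − (0.000017)/(0.052841) = 0.472366

0.4724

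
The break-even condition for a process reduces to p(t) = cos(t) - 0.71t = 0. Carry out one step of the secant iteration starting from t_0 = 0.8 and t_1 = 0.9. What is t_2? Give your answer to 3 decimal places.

0.888

p(0.8) = 0.12871, p(0.9) = -0.01739
t_2 = 0.90000 − (-0.01739)·(0.90000 − 0.80000) / (-0.01739 − 0.12871) = 0.90000 − (-0.00174)/(-0.14610) = 0.88810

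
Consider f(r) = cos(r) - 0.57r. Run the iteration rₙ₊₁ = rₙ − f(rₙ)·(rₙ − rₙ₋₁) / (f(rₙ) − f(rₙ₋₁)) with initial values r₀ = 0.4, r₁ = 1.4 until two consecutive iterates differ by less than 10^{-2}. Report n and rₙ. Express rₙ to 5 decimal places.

f(0.4) = 0.6930610, f(1.4) = -0.6280329
r₂ = 1.4000000 − (-0.6280329)·(1.0000000)/(-1.3210939) = 0.9246115;  |Δ| = 0.4753885
f(0.9246115) = 0.0751163
r₃ = 0.9246115 − 0.0751163·(-0.4753885)/(0.7031491) = 0.9753965;  |Δ| = 0.0507850
f(0.9753965) = 0.0048639
r₄ = 0.9753965 − 0.0048639·(0.0507850)/(-0.0702524) = 0.9789125;  |Δ| = 0.0035161
|r₄ − r₃| = 0.0035161 < 10^{-2}

n = 4, rₙ = 0.97891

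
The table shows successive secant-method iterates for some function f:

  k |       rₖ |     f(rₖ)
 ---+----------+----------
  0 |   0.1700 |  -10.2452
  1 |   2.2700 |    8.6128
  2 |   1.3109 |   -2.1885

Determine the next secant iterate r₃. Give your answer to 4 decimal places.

r₃ = 1.3109 − (-2.1885)·(1.3109 − 2.2700) / (-2.1885 − 8.6128)
   = 1.3109 − (2.098990)/(-10.801300) = 1.505228

1.5052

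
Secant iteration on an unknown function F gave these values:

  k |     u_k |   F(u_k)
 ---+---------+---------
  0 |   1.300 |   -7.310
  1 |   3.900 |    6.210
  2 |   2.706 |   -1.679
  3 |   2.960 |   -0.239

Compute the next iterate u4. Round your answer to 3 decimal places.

u4 = 2.960 − (-0.239)·(2.960 − 2.706) / (-0.239 − (-1.679))
   = 2.960 − (-0.06071)/(1.44000) = 3.00216

3.002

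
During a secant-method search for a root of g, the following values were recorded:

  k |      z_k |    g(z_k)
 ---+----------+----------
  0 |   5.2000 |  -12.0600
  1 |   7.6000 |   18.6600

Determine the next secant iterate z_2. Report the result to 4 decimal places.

6.1422

z_2 = 7.6000 − 18.6600·(7.6000 − 5.2000) / (18.6600 − (-12.0600))
   = 7.6000 − (44.784000)/(30.720000) = 6.142188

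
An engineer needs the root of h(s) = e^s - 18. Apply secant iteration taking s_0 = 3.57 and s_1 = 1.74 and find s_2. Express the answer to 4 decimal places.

h(3.57) = 17.516593, h(1.74) = -12.302657
s_2 = 1.740000 − (-12.302657)·(1.740000 − 3.570000) / (-12.302657 − 17.516593) = 1.740000 − (22.513862)/(-29.819250) = 2.495011

2.4950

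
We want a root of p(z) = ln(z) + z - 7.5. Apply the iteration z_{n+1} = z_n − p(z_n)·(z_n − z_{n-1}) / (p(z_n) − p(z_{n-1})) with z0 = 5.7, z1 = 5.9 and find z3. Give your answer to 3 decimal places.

p(5.7) = -0.05953, p(5.9) = 0.17495
z2 = 5.90000 − 0.17495·(5.90000 − 5.70000) / (0.17495 − (-0.05953)) = 5.90000 − (0.03499)/(0.23449) = 5.75078
p(5.75078) = 0.00011
z3 = 5.75078 − 0.00011·(5.75078 − 5.90000) / (0.00011 − 0.17495) = 5.75078 − (-0.00002)/(-0.17484) = 5.75068

5.751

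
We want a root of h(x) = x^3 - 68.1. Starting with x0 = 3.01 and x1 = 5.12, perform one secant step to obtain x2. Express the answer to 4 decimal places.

3.8155

h(3.01) = -40.829099, h(5.12) = 66.117728
x2 = 5.120000 − 66.117728·(5.120000 − 3.010000) / (66.117728 − (-40.829099)) = 5.120000 − (139.508406)/(106.946827) = 3.815535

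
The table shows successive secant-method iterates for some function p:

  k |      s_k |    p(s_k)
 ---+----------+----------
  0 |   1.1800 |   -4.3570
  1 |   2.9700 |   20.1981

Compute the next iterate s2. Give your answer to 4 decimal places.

s2 = 2.9700 − 20.1981·(2.9700 − 1.1800) / (20.1981 − (-4.3570))
   = 2.9700 − (36.154599)/(24.555100) = 1.497613

1.4976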